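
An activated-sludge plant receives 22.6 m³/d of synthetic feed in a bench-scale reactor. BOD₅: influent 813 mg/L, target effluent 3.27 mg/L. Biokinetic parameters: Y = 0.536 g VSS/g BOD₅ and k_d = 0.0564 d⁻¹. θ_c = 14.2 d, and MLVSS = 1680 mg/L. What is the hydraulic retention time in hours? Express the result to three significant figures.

τ ≈ 48.9 h

Rearranging the biomass balance for a CMAS with decay, V = Y·Q·ΔS·θ_c / [X·(1+k_d θ_c)] = 0.536 × 22.6 × (813 − 3.27) × 14.2 / [1680 × (1 + 0.0564 × 14.2)] = 1.39×10^5 / 3025 = 46.04 m³.
HRT = V/Q = 46.04 m³ / 22.6 m³·d⁻¹ = 2.037 d × 24 = 48.89 h.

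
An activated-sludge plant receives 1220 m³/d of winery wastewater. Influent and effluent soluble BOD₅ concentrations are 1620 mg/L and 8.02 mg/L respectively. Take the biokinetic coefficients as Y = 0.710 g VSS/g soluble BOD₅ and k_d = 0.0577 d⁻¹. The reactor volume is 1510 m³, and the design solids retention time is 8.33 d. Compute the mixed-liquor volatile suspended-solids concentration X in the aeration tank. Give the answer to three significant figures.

X ≈ 5200 mg/L

X = Y·Q·ΔS·θ_c / [V·(1 + k_d θ_c)] = 0.710 × 1220 × (1620 − 8.02) × 8.33 / [1510 × (1 + 0.0577 × 8.33)] = 5202 mg/L.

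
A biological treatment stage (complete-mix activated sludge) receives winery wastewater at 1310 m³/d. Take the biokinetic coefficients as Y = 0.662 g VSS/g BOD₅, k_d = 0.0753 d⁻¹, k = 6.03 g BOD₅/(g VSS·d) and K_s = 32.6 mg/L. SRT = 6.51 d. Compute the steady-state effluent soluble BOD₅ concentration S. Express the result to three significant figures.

From the Monod/SRT balance for a CMAS, S = K_s·(1+k_d θ_c)/[θ_c·(Y k − k_d) − 1] = 32.6 × (1 + 0.0753 × 6.51) / [6.51 × (0.662 × 6.03 − 0.0753) − 1] = 48.58 / 24.50 = 1.983 mg/L.

S ≈ 1.98 mg/L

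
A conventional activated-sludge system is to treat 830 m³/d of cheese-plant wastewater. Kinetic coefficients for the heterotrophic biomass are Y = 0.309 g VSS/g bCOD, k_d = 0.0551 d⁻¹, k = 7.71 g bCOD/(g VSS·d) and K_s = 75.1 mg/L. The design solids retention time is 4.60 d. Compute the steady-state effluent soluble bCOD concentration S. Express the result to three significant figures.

Effluent substrate depends only on kinetics and SRT: S = K_s(1 + k_d θ_c) / [θ_c(Yk − k_d) − 1] = 75.1 × (1 + 0.0551 × 4.60) / [4.60 × (0.309 × 7.71 − 0.0551) − 1] = 94.13 / 9.706 = 9.699 mg/L.

S ≈ 9.70 mg/L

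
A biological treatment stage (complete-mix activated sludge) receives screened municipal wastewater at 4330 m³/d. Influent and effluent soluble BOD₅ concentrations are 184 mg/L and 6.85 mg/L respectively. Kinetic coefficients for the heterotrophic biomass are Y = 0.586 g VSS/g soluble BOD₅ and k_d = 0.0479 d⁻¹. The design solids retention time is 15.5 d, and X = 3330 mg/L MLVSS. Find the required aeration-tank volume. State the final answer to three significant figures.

Steady-state biomass mass balance: V·X·(1 + k_d·θ_c) = Y·Q·(S₀ − S)·θ_c, so V = 0.586 × 4330 × (184 − 6.85) × 15.5 / [3330 × (1 + 0.0479 × 15.5)] = 6.97×10^6 / 5802 = 1201 m³.

V ≈ 1200 m³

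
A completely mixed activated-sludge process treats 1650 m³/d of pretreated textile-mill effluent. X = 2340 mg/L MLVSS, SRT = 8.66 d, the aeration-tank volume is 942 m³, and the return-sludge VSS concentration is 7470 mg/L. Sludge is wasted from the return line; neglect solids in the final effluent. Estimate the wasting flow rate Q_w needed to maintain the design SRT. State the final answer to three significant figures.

Wasting from the return line (neglecting effluent solids): Q_w = V·X / (θ_c·X_r) = 942.0 × 2340 / (8.66 × 7470) = 34.07 m³/d.

Q_w ≈ 34.1 m³/d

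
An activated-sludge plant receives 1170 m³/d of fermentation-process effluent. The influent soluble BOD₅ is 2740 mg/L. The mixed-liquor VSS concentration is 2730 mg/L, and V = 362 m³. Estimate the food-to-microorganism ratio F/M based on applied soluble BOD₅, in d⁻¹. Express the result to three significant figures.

F/M = applied load / biomass = Q·S₀/(V·X) = 1170 × 2740 / (362.0 × 2730) = 3.244 d⁻¹.

F/M ≈ 3.24 d⁻¹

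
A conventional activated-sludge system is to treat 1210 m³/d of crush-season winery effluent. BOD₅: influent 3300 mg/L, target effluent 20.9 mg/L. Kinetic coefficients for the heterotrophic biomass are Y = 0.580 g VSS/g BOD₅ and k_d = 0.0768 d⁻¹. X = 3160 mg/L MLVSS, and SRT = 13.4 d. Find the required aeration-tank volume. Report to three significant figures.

Steady-state biomass mass balance: V·X·(1 + k_d·θ_c) = Y·Q·(S₀ − S)·θ_c, so V = 0.580 × 1210 × (3300 − 20.9) × 13.4 / [3160 × (1 + 0.0768 × 13.4)] = 3.08×10^7 / 6412 = 4809 m³.

V ≈ 4810 m³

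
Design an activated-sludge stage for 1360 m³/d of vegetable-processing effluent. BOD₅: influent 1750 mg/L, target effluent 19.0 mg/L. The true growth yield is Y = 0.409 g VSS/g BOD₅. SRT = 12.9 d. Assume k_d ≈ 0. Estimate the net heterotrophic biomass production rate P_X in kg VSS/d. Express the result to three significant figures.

P_X ≈ 963 kg VSS/d

Since k_d ≈ 0, Y_obs = Y = 0.409 g VSS/g BOD₅.
Substrate removed = Q·(S₀ − S) = 1360 m³/d × (1750 − 19.0) g/m³ = 2.35×10^6 g/d = 2354 kg/d.
Biomass produced: P_X = Y_obs·Q·ΔS = 0.4090 × 2354 ≈ 962.9 kg VSS/d.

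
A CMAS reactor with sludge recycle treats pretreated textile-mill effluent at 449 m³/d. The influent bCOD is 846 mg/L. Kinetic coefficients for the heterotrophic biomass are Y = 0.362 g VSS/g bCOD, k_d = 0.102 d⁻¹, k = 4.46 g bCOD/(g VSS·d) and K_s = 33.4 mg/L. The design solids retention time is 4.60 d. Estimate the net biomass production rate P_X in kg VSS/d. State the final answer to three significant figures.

P_X ≈ 92.7 kg VSS/d

From the Monod/SRT balance for a CMAS, S = K_s·(1+k_d θ_c)/[θ_c·(Y k − k_d) − 1] = 33.4 × (1 + 0.102 × 4.60) / [4.60 × (0.362 × 4.46 − 0.102) − 1] = 49.07 / 5.958 = 8.237 mg/L.
The observed yield is Y_obs = Y/(1 + k_d·θ_c) = 0.362 / (1 + 0.102 × 4.60) = 0.362 / 1.469 = 0.2464 g VSS per g bCOD removed.
Substrate removed = Q·(S₀ − S) = 449 m³/d × (846 − 8.24) g/m³ = 3.76×10^5 g/d = 376.2 kg/d.
Net biomass production P_X = Y_obs × Q·(S₀ − S) = 0.2464 × 376.2 = 92.68 kg VSS/d.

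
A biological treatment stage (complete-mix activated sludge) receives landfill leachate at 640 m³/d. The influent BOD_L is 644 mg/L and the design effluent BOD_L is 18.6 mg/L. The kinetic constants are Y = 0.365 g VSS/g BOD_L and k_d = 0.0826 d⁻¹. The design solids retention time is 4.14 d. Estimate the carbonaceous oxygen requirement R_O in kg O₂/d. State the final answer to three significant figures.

The observed yield is Y_obs = Y/(1 + k_d·θ_c) = 0.365 / (1 + 0.0826 × 4.14) = 0.365 / 1.342 = 0.2720 g VSS per g BOD_L removed.
Q·(S₀ − S) = 640 × (644 − 18.6) × 10⁻³ = 400.3 kg/d removed.
Net sludge production P_X = 0.2720 × 400.3 = 108.9 kg VSS/d.
Carbonaceous O₂ demand = substrate oxidised − cell-mass equivalent = 400.3 − 1.42 × 108.9 = 245.7 kg O₂/d.

R_O ≈ 246 kg O₂/d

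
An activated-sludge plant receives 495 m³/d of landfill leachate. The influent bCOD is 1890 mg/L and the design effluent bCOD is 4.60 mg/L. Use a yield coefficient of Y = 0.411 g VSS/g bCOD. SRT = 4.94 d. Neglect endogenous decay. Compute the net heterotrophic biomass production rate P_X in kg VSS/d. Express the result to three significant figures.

With endogenous decay neglected, the observed yield equals the true yield: Y_obs = Y = 0.411 g VSS/g bCOD.
Mass of bCOD removed per day: Q(S₀ − S) = 495 × 1885 g/m³ = 933.3 kg/d.
Biomass produced: P_X = Y_obs·Q·ΔS = 0.4110 × 933.3 ≈ 383.6 kg VSS/d.

P_X ≈ 384 kg VSS/d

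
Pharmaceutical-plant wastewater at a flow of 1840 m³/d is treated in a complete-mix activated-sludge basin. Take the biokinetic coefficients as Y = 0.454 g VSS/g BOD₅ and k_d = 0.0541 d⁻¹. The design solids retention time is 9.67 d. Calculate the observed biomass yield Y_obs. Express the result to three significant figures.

Observed yield with endogenous decay: Y_obs = Y / (1 + k_d·θ_c) = 0.454 / (1 + 0.0541 × 9.67) = 0.454 / 1.523 = 0.2981 g VSS/g BOD₅.

Y_obs ≈ 0.298 g VSS/g BOD₅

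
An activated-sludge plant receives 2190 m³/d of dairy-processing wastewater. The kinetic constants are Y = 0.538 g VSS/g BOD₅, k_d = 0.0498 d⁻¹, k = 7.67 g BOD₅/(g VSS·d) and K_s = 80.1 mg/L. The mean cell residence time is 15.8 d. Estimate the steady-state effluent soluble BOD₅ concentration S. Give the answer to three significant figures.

S ≈ 2.26 mg/L

For a completely mixed reactor with recycle the Lawrence–McCarty relation gives S = K_s·(1 + k_d·θ_c) / [θ_c·(Y·k − k_d) − 1] = 80.1 × (1 + 0.0498 × 15.8) / [15.8 × (0.538 × 7.67 − 0.0498) − 1] = 143.1 / 63.41 = 2.257 mg/L.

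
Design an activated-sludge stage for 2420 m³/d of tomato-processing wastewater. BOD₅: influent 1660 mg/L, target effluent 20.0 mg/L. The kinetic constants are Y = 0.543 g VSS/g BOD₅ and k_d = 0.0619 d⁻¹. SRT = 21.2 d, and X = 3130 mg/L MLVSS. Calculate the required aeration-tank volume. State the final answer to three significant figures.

Steady-state biomass mass balance: V·X·(1 + k_d·θ_c) = Y·Q·(S₀ − S)·θ_c, so V = 0.543 × 2420 × (1660 − 20.0) × 21.2 / [3130 × (1 + 0.0619 × 21.2)] = 4.57×10^7 / 7237 = 6313 m³.

V ≈ 6310 m³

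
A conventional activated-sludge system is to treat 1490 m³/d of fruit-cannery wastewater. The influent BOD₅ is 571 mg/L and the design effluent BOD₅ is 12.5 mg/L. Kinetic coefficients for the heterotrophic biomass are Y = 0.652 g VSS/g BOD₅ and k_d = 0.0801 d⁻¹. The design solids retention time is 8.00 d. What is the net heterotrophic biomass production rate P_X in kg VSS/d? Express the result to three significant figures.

P_X ≈ 331 kg VSS/d

Observed yield with endogenous decay: Y_obs = Y / (1 + k_d·θ_c) = 0.652 / (1 + 0.0801 × 8.00) = 0.652 / 1.641 = 0.3974 g VSS/g BOD₅.
Q·(S₀ − S) = 1490 × (571 − 12.5) × 10⁻³ = 832.2 kg/d removed.
P_X = Y_obs · Q(S₀ − S) = 0.3974 × 832.2 = 330.7 kg VSS/d.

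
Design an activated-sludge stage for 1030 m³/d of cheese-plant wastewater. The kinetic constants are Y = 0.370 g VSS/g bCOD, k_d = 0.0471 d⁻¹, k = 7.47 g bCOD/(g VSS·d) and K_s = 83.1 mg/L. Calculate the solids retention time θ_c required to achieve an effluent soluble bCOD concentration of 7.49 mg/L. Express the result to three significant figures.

θ_c ≈ 5.51 d

Specific growth rate at S = 7.49 mg/L: μ = YkS/(K_s+S) = 0.370·7.47·7.49/(83.1+7.49) = 0.2285 d⁻¹.
θ_c = 1/(μ − k_d) = 1/(0.2285 − 0.0471) = 1/0.1814 = 5.512 d.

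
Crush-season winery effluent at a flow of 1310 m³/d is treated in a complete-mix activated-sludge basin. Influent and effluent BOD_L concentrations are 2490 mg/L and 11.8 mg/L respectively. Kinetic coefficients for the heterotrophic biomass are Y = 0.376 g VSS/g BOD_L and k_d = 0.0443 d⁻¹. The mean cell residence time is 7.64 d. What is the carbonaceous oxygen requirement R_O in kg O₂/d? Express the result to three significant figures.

Correct the yield for decay: Y_obs = Y/(1 + k_d θ_c) = 0.376 / (1 + 0.0443 × 7.64) = 0.376 / 1.338 = 0.2809.
ΔS = 2490 − 11.8 = 2478 mg/L, so the substrate removal rate is 1310 × 2478/1000 = 3246 kg BOD_L/d.
Net sludge production P_X = 0.2809 × 3246 = 912.0 kg VSS/d.
R_O = Q·ΔS − 1.42 P_X = 3246 − 1295 = 1951 kg O₂/d.

R_O ≈ 1950 kg O₂/d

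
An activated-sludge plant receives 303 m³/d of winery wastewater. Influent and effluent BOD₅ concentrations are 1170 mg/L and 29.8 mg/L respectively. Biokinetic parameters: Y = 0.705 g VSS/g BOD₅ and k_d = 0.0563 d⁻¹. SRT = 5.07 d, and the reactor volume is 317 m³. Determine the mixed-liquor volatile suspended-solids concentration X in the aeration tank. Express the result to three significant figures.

From V·X·(1 + k_d·θ_c) = Y·Q·(S₀ − S)·θ_c: X = 0.705 × 303 × (1170 − 29.8) × 5.07 / [317 × (1 + 0.0563 × 5.07)] = 3030 mg/L.

X ≈ 3030 mg/L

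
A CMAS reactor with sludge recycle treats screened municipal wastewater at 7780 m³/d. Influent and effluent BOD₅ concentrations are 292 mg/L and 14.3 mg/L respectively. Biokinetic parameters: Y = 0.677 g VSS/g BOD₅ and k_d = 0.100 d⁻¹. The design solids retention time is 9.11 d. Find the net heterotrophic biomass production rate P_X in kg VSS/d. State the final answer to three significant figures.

P_X ≈ 765 kg VSS/d

Y_obs = Y / (1 + k_d θ_c) = 0.677 / (1 + 0.100 × 9.11) = 0.677 / 1.911 = 0.3543.
ΔS = 292 − 14.3 = 277.7 mg/L, so the substrate removal rate is 7780 × 277.7/1000 = 2161 kg BOD₅/d.
Net biomass production P_X = Y_obs × Q·(S₀ − S) = 0.3543 × 2161 = 765.4 kg VSS/d.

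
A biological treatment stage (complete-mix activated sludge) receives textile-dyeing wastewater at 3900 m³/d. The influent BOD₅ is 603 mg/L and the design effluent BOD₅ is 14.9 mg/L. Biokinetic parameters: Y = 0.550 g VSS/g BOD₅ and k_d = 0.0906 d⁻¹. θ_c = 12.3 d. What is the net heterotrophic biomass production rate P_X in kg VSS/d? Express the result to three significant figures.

P_X ≈ 597 kg VSS/d

Observed yield with endogenous decay: Y_obs = Y / (1 + k_d·θ_c) = 0.550 / (1 + 0.0906 × 12.3) = 0.550 / 2.114 = 0.2601 g VSS/g BOD₅.
Mass of BOD₅ removed per day: Q(S₀ − S) = 3900 × 588.1 g/m³ = 2294 kg/d.
Biomass produced: P_X = Y_obs·Q·ΔS = 0.2601 × 2294 ≈ 596.6 kg VSS/d.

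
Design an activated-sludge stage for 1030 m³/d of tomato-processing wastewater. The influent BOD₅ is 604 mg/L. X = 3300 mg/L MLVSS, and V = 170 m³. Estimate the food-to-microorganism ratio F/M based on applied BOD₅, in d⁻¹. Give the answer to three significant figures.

F/M = Q·S₀ / (V·X) = 1030 × 604 / (170.0 × 3300) = 1.109 g BOD₅·(g VSS·d)⁻¹.

F/M ≈ 1.11 d⁻¹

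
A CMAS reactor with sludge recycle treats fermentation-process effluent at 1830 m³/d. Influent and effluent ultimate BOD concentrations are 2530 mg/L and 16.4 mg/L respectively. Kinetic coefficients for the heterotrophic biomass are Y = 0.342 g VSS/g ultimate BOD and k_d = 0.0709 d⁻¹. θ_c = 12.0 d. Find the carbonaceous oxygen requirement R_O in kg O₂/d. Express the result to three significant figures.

The observed yield is Y_obs = Y/(1 + k_d·θ_c) = 0.342 / (1 + 0.0709 × 12.0) = 0.342 / 1.851 = 0.1848 g VSS per g ultimate BOD removed.
Substrate removed = Q·(S₀ − S) = 1830 m³/d × (2530 − 16.4) g/m³ = 4.6×10^6 g/d = 4600 kg/d.
Net sludge production P_X = 0.1848 × 4600 = 850.0 kg VSS/d.
R_O = Q·(S₀ − S) − 1.42·P_X = 4600 − 1.42 × 850.0 = 3393 kg O₂/d.

R_O ≈ 3390 kg O₂/d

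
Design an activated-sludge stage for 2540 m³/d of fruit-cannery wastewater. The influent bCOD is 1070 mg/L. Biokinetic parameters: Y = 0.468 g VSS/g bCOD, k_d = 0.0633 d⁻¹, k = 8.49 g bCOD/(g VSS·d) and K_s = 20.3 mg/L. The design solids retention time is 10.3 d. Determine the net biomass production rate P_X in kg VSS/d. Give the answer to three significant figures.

Effluent substrate depends only on kinetics and SRT: S = K_s(1 + k_d θ_c) / [θ_c(Yk − k_d) − 1] = 20.3 × (1 + 0.0633 × 10.3) / [10.3 × (0.468 × 8.49 − 0.0633) − 1] = 33.54 / 39.27 = 0.8539 mg/L.
Correct the yield for decay: Y_obs = Y/(1 + k_d θ_c) = 0.468 / (1 + 0.0633 × 10.3) = 0.468 / 1.652 = 0.2833.
Substrate removed = Q·(S₀ − S) = 2540 m³/d × (1070 − 0.854) g/m³ = 2.72×10^6 g/d = 2716 kg/d.
P_X = Y_obs · Q(S₀ − S) = 0.2833 × 2716 = 769.3 kg VSS/d.

P_X ≈ 769 kg VSS/d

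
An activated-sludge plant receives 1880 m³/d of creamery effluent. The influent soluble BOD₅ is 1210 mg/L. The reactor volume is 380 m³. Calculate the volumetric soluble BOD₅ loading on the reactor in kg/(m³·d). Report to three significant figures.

L_v ≈ 5.99 kg soluble BOD₅/(m³·d)

Volumetric loading L_v = Q·S₀ / V = 1880 × 1210 g/m³ / 380.0 m³ = 5986 g/(m³·d) = 5.986 kg soluble BOD₅/(m³·d).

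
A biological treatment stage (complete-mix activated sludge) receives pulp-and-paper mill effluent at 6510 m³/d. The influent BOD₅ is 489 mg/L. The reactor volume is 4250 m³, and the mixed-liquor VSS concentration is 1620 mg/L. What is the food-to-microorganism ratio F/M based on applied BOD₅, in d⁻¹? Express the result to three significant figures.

F/M ≈ 0.462 d⁻¹

Food-to-microorganism ratio F/M = Q S₀ / (V X) = 6510 × 489 / (4250 × 1620) = 0.4624 d⁻¹.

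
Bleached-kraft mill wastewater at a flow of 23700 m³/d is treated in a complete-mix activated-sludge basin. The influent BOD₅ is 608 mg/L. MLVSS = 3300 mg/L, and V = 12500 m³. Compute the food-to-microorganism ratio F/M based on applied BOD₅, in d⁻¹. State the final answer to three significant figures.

F/M = applied load / biomass = Q·S₀/(V·X) = 23700 × 608 / (12500 × 3300) = 0.3493 d⁻¹.

F/M ≈ 0.349 d⁻¹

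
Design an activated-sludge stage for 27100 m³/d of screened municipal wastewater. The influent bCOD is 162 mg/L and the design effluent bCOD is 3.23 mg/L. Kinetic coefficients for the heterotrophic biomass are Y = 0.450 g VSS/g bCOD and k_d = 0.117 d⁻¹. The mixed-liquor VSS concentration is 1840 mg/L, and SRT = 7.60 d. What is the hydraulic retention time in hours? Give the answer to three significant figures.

τ ≈ 3.75 h

Steady-state biomass mass balance: V·X·(1 + k_d·θ_c) = Y·Q·(S₀ − S)·θ_c, so V = 0.450 × 27100 × (162 − 3.23) × 7.60 / [1840 × (1 + 0.117 × 7.60)] = 1.47×10^7 / 3476 = 4233 m³.
τ = V/Q = 4233/27100 = 0.1562 d, or 3.749 h.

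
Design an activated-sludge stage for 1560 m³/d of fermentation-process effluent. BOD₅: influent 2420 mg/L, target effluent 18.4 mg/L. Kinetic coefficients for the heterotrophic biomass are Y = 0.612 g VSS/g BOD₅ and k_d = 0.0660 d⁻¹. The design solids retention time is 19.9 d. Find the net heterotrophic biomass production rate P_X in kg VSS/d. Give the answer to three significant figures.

P_X ≈ 991 kg VSS/d

The observed yield is Y_obs = Y/(1 + k_d·θ_c) = 0.612 / (1 + 0.0660 × 19.9) = 0.612 / 2.313 = 0.2645 g VSS per g BOD₅ removed.
Mass of BOD₅ removed per day: Q(S₀ − S) = 1560 × 2402 g/m³ = 3746 kg/d.
P_X = Y_obs · Q(S₀ − S) = 0.2645 × 3746 = 991.1 kg VSS/d.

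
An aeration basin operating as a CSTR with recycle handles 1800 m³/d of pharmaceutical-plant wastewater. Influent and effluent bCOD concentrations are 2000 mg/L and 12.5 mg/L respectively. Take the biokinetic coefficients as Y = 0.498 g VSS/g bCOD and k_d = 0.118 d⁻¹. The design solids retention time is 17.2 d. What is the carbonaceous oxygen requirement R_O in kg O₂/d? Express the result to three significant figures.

The observed yield is Y_obs = Y/(1 + k_d·θ_c) = 0.498 / (1 + 0.118 × 17.2) = 0.498 / 3.030 = 0.1644 g VSS per g bCOD removed.
Q·(S₀ − S) = 1800 × (2000 − 12.5) × 10⁻³ = 3578 kg/d removed.
Net sludge production P_X = 0.1644 × 3578 = 588.1 kg VSS/d.
R_O = Q·ΔS − 1.42 P_X = 3578 − 835.0 = 2742 kg O₂/d.

R_O ≈ 2740 kg O₂/d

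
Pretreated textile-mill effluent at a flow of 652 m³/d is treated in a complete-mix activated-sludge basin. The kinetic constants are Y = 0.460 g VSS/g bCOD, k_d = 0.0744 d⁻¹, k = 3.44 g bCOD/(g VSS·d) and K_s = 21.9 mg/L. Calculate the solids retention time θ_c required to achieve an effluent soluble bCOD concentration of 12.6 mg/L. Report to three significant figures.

At the target effluent, Y k S/(K_s+S) = 0.460×3.44×12.6/34.50 = 0.5779 d⁻¹.
θ_c = 1/(μ − k_d) = 1/(0.5779 − 0.0744) = 1/0.5035 = 1.986 d.

θ_c ≈ 1.99 d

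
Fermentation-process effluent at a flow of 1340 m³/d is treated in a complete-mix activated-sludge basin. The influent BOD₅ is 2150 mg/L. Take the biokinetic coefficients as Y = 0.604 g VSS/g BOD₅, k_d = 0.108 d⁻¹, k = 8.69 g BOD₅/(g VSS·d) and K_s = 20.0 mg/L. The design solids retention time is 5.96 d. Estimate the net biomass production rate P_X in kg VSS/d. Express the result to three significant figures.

P_X ≈ 1060 kg VSS/d

Effluent substrate depends only on kinetics and SRT: S = K_s(1 + k_d θ_c) / [θ_c(Yk − k_d) − 1] = 20.0 × (1 + 0.108 × 5.96) / [5.96 × (0.604 × 8.69 − 0.108) − 1] = 32.87 / 29.64 = 1.109 mg/L.
Observed yield with endogenous decay: Y_obs = Y / (1 + k_d·θ_c) = 0.604 / (1 + 0.108 × 5.96) = 0.604 / 1.644 = 0.3675 g VSS/g BOD₅.
Substrate removed = Q·(S₀ − S) = 1340 m³/d × (2150 − 1.11) g/m³ = 2.88×10^6 g/d = 2880 kg/d.
P_X = Y_obs · Q(S₀ − S) = 0.3675 × 2880 = 1058 kg VSS/d.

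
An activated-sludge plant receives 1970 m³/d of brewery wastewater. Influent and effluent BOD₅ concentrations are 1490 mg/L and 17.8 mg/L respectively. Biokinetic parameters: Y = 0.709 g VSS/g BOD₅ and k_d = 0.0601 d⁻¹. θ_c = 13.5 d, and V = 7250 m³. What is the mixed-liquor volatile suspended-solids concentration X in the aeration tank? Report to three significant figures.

X ≈ 2110 mg/L

X = Y·Q·ΔS·θ_c / [V·(1 + k_d θ_c)] = 0.709 × 1970 × (1490 − 17.8) × 13.5 / [7250 × (1 + 0.0601 × 13.5)] = 2114 mg/L.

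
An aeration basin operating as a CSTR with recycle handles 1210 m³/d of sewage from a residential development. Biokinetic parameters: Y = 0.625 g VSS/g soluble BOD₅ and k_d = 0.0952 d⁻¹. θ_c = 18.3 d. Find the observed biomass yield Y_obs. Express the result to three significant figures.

Y_obs ≈ 0.228 g VSS/g soluble BOD₅

Correct the yield for decay: Y_obs = Y/(1 + k_d θ_c) = 0.625 / (1 + 0.0952 × 18.3) = 0.625 / 2.742 = 0.2279.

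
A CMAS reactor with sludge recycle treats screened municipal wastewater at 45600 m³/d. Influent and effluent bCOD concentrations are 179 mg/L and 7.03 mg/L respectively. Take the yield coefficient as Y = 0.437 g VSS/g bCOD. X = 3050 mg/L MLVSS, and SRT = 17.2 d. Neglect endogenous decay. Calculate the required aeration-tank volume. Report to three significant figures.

With k_d = 0 the design equation reduces to V = Y Q (S₀−S) θ_c / X = 0.437 × 45600 × (179 − 7.03) × 17.2 / 3050 = 19325 m³.

V ≈ 19300 m³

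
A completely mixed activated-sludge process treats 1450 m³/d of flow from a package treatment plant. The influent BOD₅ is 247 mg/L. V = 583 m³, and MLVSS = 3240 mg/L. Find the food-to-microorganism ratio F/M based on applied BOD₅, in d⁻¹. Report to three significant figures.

F/M ≈ 0.190 d⁻¹

F/M = applied load / biomass = Q·S₀/(V·X) = 1450 × 247 / (583.0 × 3240) = 0.1896 d⁻¹.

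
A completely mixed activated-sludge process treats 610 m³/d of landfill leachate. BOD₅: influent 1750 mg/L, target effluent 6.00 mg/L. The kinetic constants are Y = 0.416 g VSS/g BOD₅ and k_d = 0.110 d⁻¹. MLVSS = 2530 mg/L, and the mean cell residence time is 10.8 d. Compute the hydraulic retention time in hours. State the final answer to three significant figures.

From the SRT design equation V = Y Q (S₀−S) θ_c / [X (1 + k_d θ_c)] = 0.416 × 610 × (1750 − 6.00) × 10.8 / [2530 × (1 + 0.110 × 10.8)] = 4.78×10^6 / 5536 = 863.4 m³.
Hydraulic retention time τ = V/Q = 863.4 / 610 = 1.415 d = 33.97 h.

τ ≈ 34.0 h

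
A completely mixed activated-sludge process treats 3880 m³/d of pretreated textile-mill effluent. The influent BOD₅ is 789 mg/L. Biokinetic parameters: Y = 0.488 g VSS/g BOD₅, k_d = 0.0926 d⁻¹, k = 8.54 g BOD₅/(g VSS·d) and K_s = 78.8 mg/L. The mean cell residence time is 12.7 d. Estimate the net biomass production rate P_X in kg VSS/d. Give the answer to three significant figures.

Effluent substrate depends only on kinetics and SRT: S = K_s(1 + k_d θ_c) / [θ_c(Yk − k_d) − 1] = 78.8 × (1 + 0.0926 × 12.7) / [12.7 × (0.488 × 8.54 − 0.0926) − 1] = 171.5 / 50.75 = 3.379 mg/L.
Y_obs = Y / (1 + k_d θ_c) = 0.488 / (1 + 0.0926 × 12.7) = 0.488 / 2.176 = 0.2243.
Q·(S₀ − S) = 3880 × (789 − 3.38) × 10⁻³ = 3048 kg/d removed.
P_X = Y_obs · Q(S₀ − S) = 0.2243 × 3048 = 683.6 kg VSS/d.

P_X ≈ 684 kg VSS/d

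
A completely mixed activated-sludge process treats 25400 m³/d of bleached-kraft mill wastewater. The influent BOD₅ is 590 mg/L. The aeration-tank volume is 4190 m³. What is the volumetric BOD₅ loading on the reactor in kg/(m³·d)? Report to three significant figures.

L_v ≈ 3.58 kg BOD₅/(m³·d)

Applied BOD₅ load per unit volume = Q·S₀/V = (25400 × 590/1000)/4190 = 3.577 kg BOD₅·m⁻³·d⁻¹.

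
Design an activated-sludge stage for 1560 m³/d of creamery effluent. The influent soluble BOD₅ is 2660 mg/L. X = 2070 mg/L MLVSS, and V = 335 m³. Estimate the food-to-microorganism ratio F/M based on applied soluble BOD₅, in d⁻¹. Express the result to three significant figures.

Food-to-microorganism ratio F/M = Q S₀ / (V X) = 1560 × 2660 / (335.0 × 2070) = 5.984 d⁻¹.

F/M ≈ 5.98 d⁻¹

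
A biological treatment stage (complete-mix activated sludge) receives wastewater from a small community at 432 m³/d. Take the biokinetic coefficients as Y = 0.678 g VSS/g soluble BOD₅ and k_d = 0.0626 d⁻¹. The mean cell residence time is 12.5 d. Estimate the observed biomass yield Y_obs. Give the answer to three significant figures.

Y_obs ≈ 0.380 g VSS/g soluble BOD₅

The observed yield is Y_obs = Y/(1 + k_d·θ_c) = 0.678 / (1 + 0.0626 × 12.5) = 0.678 / 1.783 = 0.3804 g VSS per g soluble BOD₅ removed.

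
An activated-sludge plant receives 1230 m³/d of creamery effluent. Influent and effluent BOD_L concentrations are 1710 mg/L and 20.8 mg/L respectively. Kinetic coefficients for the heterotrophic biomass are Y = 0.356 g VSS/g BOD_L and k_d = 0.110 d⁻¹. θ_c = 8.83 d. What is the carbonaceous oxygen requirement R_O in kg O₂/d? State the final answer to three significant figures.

R_O ≈ 1540 kg O₂/d

The observed yield is Y_obs = Y/(1 + k_d·θ_c) = 0.356 / (1 + 0.110 × 8.83) = 0.356 / 1.971 = 0.1806 g VSS per g BOD_L removed.
Mass of BOD_L removed per day: Q(S₀ − S) = 1230 × 1689 g/m³ = 2078 kg/d.
Net sludge production P_X = 0.1806 × 2078 = 375.2 kg VSS/d.
R_O = Q·ΔS − 1.42 P_X = 2078 − 532.8 = 1545 kg O₂/d.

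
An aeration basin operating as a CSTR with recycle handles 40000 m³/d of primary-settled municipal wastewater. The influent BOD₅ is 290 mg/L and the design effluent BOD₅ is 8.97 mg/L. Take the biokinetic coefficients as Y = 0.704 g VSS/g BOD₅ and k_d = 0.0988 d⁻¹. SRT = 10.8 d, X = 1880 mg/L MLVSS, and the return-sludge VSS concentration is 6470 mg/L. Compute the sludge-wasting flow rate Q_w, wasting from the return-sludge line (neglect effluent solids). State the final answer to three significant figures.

Q_w ≈ 592 m³/d

Steady-state biomass mass balance: V·X·(1 + k_d·θ_c) = Y·Q·(S₀ − S)·θ_c, so V = 0.704 × 40000 × (290 − 8.97) × 10.8 / [1880 × (1 + 0.0988 × 10.8)] = 8.55×10^7 / 3886 = 21994 m³.
θ_c = V·X/(Q_w·X_r) when wasting from the recycle, so Q_w = V·X/(θ_c·X_r) = 21994 × 1880 / (10.8 × 6470) = 591.7 m³/d.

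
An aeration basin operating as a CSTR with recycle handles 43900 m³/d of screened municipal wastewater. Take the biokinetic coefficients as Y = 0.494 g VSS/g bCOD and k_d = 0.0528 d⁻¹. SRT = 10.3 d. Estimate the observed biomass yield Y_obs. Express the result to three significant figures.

Y_obs = Y / (1 + k_d θ_c) = 0.494 / (1 + 0.0528 × 10.3) = 0.494 / 1.544 = 0.3200.

Y_obs ≈ 0.320 g VSS/g bCOD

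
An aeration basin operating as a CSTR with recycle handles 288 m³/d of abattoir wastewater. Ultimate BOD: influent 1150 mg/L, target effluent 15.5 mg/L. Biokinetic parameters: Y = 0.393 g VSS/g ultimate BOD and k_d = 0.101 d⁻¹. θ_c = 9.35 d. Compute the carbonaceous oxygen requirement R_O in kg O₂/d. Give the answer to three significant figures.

Observed yield with endogenous decay: Y_obs = Y / (1 + k_d·θ_c) = 0.393 / (1 + 0.101 × 9.35) = 0.393 / 1.944 = 0.2021 g VSS/g ultimate BOD.
Mass of ultimate BOD removed per day: Q(S₀ − S) = 288 × 1134 g/m³ = 326.7 kg/d.
Biomass synthesised: P_X = Y_obs × 326.7 = 66.04 kg VSS/d.
R_O = Q·ΔS − 1.42 P_X = 326.7 − 93.78 = 233.0 kg O₂/d.

R_O ≈ 233 kg O₂/d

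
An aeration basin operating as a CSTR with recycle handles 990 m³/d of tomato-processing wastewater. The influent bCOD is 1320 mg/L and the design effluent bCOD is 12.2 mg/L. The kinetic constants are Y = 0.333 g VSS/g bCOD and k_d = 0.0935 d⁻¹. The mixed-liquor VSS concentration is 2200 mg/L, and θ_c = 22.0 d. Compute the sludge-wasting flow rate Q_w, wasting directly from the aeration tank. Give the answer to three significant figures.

Q_w ≈ 64.1 m³/d

Steady-state biomass mass balance: V·X·(1 + k_d·θ_c) = Y·Q·(S₀ − S)·θ_c, so V = 0.333 × 990 × (1320 − 12.2) × 22.0 / [2200 × (1 + 0.0935 × 22.0)] = 9.49×10^6 / 6725 = 1410 m³.
Wasting from the aeration tank: Q_w = V / θ_c = 1410 / 22.0 = 64.11 m³/d.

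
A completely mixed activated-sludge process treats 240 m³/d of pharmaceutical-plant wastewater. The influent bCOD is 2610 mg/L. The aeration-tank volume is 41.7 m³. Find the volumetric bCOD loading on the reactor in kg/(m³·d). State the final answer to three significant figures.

L_v = Q S₀ / V = 240 × 2610 × 10⁻³ / 41.70 = 15.02 kg/(m³·d).

L_v ≈ 15.0 kg bCOD/(m³·d)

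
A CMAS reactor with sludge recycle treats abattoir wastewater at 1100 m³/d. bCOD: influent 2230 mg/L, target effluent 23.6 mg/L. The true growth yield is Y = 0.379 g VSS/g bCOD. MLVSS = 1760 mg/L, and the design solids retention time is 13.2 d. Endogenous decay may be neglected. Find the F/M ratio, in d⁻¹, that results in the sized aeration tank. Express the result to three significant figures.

V·X = Y·Q·ΔS·θ_c gives V = 0.379 × 1100 × (2230 − 23.6) × 13.2 / 1760 = 6899 m³.
F/M = applied load / biomass = Q·S₀/(V·X) = 1100 × 2230 / (6899 × 1760) = 0.2020 d⁻¹.

F/M ≈ 0.202 d⁻¹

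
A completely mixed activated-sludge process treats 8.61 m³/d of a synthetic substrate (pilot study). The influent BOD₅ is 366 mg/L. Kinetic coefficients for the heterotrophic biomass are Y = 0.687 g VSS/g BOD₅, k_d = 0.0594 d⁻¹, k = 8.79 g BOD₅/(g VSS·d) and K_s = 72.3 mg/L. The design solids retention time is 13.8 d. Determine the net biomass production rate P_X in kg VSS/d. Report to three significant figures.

P_X ≈ 1.18 kg VSS/d

From the Monod/SRT balance for a CMAS, S = K_s·(1+k_d θ_c)/[θ_c·(Y k − k_d) − 1] = 72.3 × (1 + 0.0594 × 13.8) / [13.8 × (0.687 × 8.79 − 0.0594) − 1] = 131.6 / 81.51 = 1.614 mg/L.
The observed yield is Y_obs = Y/(1 + k_d·θ_c) = 0.687 / (1 + 0.0594 × 13.8) = 0.687 / 1.820 = 0.3775 g VSS per g BOD₅ removed.
Q·(S₀ − S) = 8.61 × (366 − 1.61) × 10⁻³ = 3.137 kg/d removed.
Biomass produced: P_X = Y_obs·Q·ΔS = 0.3775 × 3.137 ≈ 1.184 kg VSS/d.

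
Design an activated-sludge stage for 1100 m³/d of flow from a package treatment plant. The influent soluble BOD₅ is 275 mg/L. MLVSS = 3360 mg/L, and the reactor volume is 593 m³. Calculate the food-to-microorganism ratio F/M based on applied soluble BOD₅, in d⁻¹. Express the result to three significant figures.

F/M ≈ 0.152 d⁻¹

F/M = Q·S₀ / (V·X) = 1100 × 275 / (593.0 × 3360) = 0.1518 g soluble BOD₅·(g VSS·d)⁻¹.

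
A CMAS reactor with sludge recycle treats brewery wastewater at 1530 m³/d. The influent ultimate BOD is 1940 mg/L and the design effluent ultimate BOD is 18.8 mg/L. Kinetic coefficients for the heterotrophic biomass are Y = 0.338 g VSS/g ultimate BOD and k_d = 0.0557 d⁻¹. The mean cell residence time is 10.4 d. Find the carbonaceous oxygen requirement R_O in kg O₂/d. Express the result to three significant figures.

R_O ≈ 2050 kg O₂/d

Y_obs = Y / (1 + k_d θ_c) = 0.338 / (1 + 0.0557 × 10.4) = 0.338 / 1.579 = 0.2140.
Q·(S₀ − S) = 1530 × (1940 − 18.8) × 10⁻³ = 2939 kg/d removed.
Biomass synthesised: P_X = Y_obs × 2939 = 629.1 kg VSS/d.
R_O = Q·(S₀ − S) − 1.42·P_X = 2939 − 1.42 × 629.1 = 2046 kg O₂/d.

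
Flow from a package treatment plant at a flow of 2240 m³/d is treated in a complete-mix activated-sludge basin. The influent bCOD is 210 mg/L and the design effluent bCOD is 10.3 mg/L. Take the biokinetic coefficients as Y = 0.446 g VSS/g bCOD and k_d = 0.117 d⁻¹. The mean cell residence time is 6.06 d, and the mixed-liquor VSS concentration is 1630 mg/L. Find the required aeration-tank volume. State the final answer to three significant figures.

V ≈ 434 m³

Steady-state biomass mass balance: V·X·(1 + k_d·θ_c) = Y·Q·(S₀ − S)·θ_c, so V = 0.446 × 2240 × (210 − 10.3) × 6.06 / [1630 × (1 + 0.117 × 6.06)] = 1.21×10^6 / 2786 = 434.0 m³.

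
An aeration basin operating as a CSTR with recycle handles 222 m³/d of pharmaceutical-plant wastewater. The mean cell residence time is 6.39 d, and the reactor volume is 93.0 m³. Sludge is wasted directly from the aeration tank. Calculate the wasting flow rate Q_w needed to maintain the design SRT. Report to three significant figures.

Q_w ≈ 14.6 m³/d

Wasting from the aeration tank: Q_w = V / θ_c = 93.00 / 6.39 = 14.55 m³/d.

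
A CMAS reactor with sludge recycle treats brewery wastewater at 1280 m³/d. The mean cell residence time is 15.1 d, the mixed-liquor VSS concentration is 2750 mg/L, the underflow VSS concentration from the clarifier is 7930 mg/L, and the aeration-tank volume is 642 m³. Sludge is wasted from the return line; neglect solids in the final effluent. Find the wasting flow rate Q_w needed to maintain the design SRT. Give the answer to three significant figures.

θ_c = V·X/(Q_w·X_r) when wasting from the recycle, so Q_w = V·X/(θ_c·X_r) = 642.0 × 2750 / (15.1 × 7930) = 14.74 m³/d.

Q_w ≈ 14.7 m³/d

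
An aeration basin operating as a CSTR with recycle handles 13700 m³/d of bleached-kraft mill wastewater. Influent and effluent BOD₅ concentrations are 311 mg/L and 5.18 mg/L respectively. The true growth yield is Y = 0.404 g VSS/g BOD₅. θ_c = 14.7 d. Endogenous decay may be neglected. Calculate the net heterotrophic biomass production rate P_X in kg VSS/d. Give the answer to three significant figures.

With endogenous decay neglected, the observed yield equals the true yield: Y_obs = Y = 0.404 g VSS/g BOD₅.
ΔS = 311 − 5.18 = 305.8 mg/L, so the substrate removal rate is 13700 × 305.8/1000 = 4190 kg BOD₅/d.
So the net sludge growth is P_X = 0.4040 × 4190 = 1693 kg VSS/d.

P_X ≈ 1690 kg VSS/d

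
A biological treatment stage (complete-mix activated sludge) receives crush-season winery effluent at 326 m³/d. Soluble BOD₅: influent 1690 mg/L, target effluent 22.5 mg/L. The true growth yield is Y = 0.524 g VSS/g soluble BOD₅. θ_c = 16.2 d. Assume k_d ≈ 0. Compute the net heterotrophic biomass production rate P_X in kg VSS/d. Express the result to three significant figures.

P_X ≈ 285 kg VSS/d

With endogenous decay neglected, the observed yield equals the true yield: Y_obs = Y = 0.524 g VSS/g soluble BOD₅.
Q·(S₀ − S) = 326 × (1690 − 22.5) × 10⁻³ = 543.6 kg/d removed.
Biomass produced: P_X = Y_obs·Q·ΔS = 0.5240 × 543.6 ≈ 284.8 kg VSS/d.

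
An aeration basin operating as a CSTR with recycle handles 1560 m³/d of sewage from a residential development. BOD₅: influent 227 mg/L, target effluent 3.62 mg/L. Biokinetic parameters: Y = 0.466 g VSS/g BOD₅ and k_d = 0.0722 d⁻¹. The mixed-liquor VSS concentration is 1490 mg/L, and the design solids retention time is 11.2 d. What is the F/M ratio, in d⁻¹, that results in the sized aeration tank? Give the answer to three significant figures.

From the SRT design equation V = Y Q (S₀−S) θ_c / [X (1 + k_d θ_c)] = 0.466 × 1560 × (227 − 3.62) × 11.2 / [1490 × (1 + 0.0722 × 11.2)] = 1.82×10^6 / 2695 = 674.9 m³.
F/M = applied load / biomass = Q·S₀/(V·X) = 1560 × 227 / (674.9 × 1490) = 0.3522 d⁻¹.

F/M ≈ 0.352 d⁻¹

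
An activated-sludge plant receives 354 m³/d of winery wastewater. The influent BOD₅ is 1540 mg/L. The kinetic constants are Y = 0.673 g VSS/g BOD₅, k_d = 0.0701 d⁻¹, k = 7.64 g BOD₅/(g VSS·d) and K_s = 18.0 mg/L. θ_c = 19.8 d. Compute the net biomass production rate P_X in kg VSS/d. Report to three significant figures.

From the Monod/SRT balance for a CMAS, S = K_s·(1+k_d θ_c)/[θ_c·(Y k − k_d) − 1] = 18.0 × (1 + 0.0701 × 19.8) / [19.8 × (0.673 × 7.64 − 0.0701) − 1] = 42.98 / 99.42 = 0.4324 mg/L.
Correct the yield for decay: Y_obs = Y/(1 + k_d θ_c) = 0.673 / (1 + 0.0701 × 19.8) = 0.673 / 2.388 = 0.2818.
ΔS = 1540 − 0.432 = 1540 mg/L, so the substrate removal rate is 354 × 1540/1000 = 545.0 kg BOD₅/d.
P_X = Y_obs · Q(S₀ − S) = 0.2818 × 545.0 = 153.6 kg VSS/d.

P_X ≈ 154 kg VSS/d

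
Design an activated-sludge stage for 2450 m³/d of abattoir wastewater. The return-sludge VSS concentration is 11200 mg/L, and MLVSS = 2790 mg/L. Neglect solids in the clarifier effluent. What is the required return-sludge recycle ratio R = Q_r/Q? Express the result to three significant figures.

R = Q_r/Q = X/(X_r − X) = 2790 / (11200 − 2790) = 0.3317.

R ≈ 0.332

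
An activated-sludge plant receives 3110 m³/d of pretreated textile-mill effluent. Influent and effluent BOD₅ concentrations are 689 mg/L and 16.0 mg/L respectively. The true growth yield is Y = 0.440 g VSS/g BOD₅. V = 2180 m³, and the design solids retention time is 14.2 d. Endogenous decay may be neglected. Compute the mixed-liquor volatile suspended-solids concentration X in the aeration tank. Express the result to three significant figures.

X ≈ 6000 mg/L

Without decay, X = Y Q (S₀−S) θ_c / V = 0.440 × 3110 × (689 − 16.0) × 14.2 / 2180 = 5999 mg/L.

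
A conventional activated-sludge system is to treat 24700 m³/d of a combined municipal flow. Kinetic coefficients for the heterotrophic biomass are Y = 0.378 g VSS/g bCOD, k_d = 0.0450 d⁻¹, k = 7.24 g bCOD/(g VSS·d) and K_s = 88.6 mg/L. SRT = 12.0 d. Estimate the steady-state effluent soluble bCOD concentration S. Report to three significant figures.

Effluent substrate depends only on kinetics and SRT: S = K_s(1 + k_d θ_c) / [θ_c(Yk − k_d) − 1] = 88.6 × (1 + 0.0450 × 12.0) / [12.0 × (0.378 × 7.24 − 0.0450) − 1] = 136.4 / 31.30 = 4.359 mg/L.

S ≈ 4.36 mg/L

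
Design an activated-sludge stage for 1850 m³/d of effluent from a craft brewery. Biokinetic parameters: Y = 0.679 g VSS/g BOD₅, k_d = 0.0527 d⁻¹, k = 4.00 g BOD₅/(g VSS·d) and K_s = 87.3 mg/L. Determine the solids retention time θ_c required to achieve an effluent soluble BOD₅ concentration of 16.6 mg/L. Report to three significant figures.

θ_c ≈ 2.62 d

At the target effluent, Y k S/(K_s+S) = 0.679×4.00×16.6/103.9 = 0.4339 d⁻¹.
1/θ_c = 0.4339 − 0.0527 = 0.3812 d⁻¹, so θ_c = 2.623 d.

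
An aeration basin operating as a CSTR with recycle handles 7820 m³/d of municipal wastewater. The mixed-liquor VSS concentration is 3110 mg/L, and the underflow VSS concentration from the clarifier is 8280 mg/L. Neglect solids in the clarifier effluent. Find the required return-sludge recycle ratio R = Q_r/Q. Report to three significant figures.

R ≈ 0.602

R = Q_r/Q = X/(X_r − X) = 3110 / (8280 − 3110) = 0.6015.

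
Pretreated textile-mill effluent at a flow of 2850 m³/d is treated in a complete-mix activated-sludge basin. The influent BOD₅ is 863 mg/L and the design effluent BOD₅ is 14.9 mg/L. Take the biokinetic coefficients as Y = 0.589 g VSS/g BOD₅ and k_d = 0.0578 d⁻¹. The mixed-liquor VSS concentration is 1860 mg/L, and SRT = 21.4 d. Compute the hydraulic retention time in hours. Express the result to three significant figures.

From the SRT design equation V = Y Q (S₀−S) θ_c / [X (1 + k_d θ_c)] = 0.589 × 2850 × (863 − 14.9) × 21.4 / [1860 × (1 + 0.0578 × 21.4)] = 3.05×10^7 / 4161 = 7322 m³.
Hydraulic retention time τ = V/Q = 7322 / 2850 = 2.569 d = 61.66 h.

τ ≈ 61.7 h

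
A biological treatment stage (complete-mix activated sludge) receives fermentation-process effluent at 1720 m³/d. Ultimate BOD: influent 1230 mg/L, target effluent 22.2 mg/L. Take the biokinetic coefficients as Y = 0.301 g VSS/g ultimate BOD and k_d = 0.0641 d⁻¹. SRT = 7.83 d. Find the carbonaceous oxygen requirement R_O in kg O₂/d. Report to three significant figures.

Y_obs = Y / (1 + k_d θ_c) = 0.301 / (1 + 0.0641 × 7.83) = 0.301 / 1.502 = 0.2004.
Mass of ultimate BOD removed per day: Q(S₀ − S) = 1720 × 1208 g/m³ = 2077 kg/d.
P_X = Y_obs·Q·(S₀ − S) = 0.2004 × 2077 = 416.3 kg VSS/d.
Carbonaceous O₂ demand = substrate oxidised − cell-mass equivalent = 2077 − 1.42 × 416.3 = 1486 kg O₂/d.

R_O ≈ 1490 kg O₂/d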